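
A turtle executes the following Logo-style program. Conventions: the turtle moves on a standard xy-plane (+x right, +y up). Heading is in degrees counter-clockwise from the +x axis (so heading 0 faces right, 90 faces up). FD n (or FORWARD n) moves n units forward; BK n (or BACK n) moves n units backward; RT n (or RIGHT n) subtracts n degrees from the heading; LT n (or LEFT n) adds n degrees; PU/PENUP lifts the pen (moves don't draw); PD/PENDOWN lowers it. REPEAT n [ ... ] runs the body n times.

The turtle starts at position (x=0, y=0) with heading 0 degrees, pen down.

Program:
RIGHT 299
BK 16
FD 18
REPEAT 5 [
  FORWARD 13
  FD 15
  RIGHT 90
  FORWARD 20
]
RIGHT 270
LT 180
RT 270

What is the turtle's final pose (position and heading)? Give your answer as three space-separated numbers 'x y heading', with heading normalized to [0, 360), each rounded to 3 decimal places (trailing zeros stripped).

Answer: 32.037 16.542 331

Derivation:
Executing turtle program step by step:
Start: pos=(0,0), heading=0, pen down
RT 299: heading 0 -> 61
BK 16: (0,0) -> (-7.757,-13.994) [heading=61, draw]
FD 18: (-7.757,-13.994) -> (0.97,1.749) [heading=61, draw]
REPEAT 5 [
  -- iteration 1/5 --
  FD 13: (0.97,1.749) -> (7.272,13.119) [heading=61, draw]
  FD 15: (7.272,13.119) -> (14.544,26.239) [heading=61, draw]
  RT 90: heading 61 -> 331
  FD 20: (14.544,26.239) -> (32.037,16.542) [heading=331, draw]
  -- iteration 2/5 --
  FD 13: (32.037,16.542) -> (43.407,10.24) [heading=331, draw]
  FD 15: (43.407,10.24) -> (56.526,2.968) [heading=331, draw]
  RT 90: heading 331 -> 241
  FD 20: (56.526,2.968) -> (46.83,-14.525) [heading=241, draw]
  -- iteration 3/5 --
  FD 13: (46.83,-14.525) -> (40.527,-25.895) [heading=241, draw]
  FD 15: (40.527,-25.895) -> (33.255,-39.014) [heading=241, draw]
  RT 90: heading 241 -> 151
  FD 20: (33.255,-39.014) -> (15.763,-29.318) [heading=151, draw]
  -- iteration 4/5 --
  FD 13: (15.763,-29.318) -> (4.393,-23.015) [heading=151, draw]
  FD 15: (4.393,-23.015) -> (-8.727,-15.743) [heading=151, draw]
  RT 90: heading 151 -> 61
  FD 20: (-8.727,-15.743) -> (0.97,1.749) [heading=61, draw]
  -- iteration 5/5 --
  FD 13: (0.97,1.749) -> (7.272,13.119) [heading=61, draw]
  FD 15: (7.272,13.119) -> (14.544,26.239) [heading=61, draw]
  RT 90: heading 61 -> 331
  FD 20: (14.544,26.239) -> (32.037,16.542) [heading=331, draw]
]
RT 270: heading 331 -> 61
LT 180: heading 61 -> 241
RT 270: heading 241 -> 331
Final: pos=(32.037,16.542), heading=331, 17 segment(s) drawn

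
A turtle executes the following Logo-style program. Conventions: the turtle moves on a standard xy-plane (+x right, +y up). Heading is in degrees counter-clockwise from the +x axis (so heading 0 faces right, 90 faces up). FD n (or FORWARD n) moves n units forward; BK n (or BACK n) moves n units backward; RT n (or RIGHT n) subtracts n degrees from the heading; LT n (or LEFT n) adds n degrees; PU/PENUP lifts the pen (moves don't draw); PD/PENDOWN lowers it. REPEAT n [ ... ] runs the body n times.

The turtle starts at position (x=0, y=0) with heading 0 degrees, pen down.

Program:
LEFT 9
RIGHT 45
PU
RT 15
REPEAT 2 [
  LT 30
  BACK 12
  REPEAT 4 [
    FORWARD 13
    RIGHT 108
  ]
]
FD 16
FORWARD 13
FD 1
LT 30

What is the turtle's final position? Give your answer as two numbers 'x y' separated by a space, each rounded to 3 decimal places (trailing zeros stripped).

Answer: -21.753 -13.394

Derivation:
Executing turtle program step by step:
Start: pos=(0,0), heading=0, pen down
LT 9: heading 0 -> 9
RT 45: heading 9 -> 324
PU: pen up
RT 15: heading 324 -> 309
REPEAT 2 [
  -- iteration 1/2 --
  LT 30: heading 309 -> 339
  BK 12: (0,0) -> (-11.203,4.3) [heading=339, move]
  REPEAT 4 [
    -- iteration 1/4 --
    FD 13: (-11.203,4.3) -> (0.934,-0.358) [heading=339, move]
    RT 108: heading 339 -> 231
    -- iteration 2/4 --
    FD 13: (0.934,-0.358) -> (-7.248,-10.461) [heading=231, move]
    RT 108: heading 231 -> 123
    -- iteration 3/4 --
    FD 13: (-7.248,-10.461) -> (-14.328,0.441) [heading=123, move]
    RT 108: heading 123 -> 15
    -- iteration 4/4 --
    FD 13: (-14.328,0.441) -> (-1.771,3.806) [heading=15, move]
    RT 108: heading 15 -> 267
  ]
  -- iteration 2/2 --
  LT 30: heading 267 -> 297
  BK 12: (-1.771,3.806) -> (-7.219,14.498) [heading=297, move]
  REPEAT 4 [
    -- iteration 1/4 --
    FD 13: (-7.219,14.498) -> (-1.317,2.915) [heading=297, move]
    RT 108: heading 297 -> 189
    -- iteration 2/4 --
    FD 13: (-1.317,2.915) -> (-14.157,0.881) [heading=189, move]
    RT 108: heading 189 -> 81
    -- iteration 3/4 --
    FD 13: (-14.157,0.881) -> (-12.123,13.721) [heading=81, move]
    RT 108: heading 81 -> 333
    -- iteration 4/4 --
    FD 13: (-12.123,13.721) -> (-0.54,7.82) [heading=333, move]
    RT 108: heading 333 -> 225
  ]
]
FD 16: (-0.54,7.82) -> (-11.854,-3.494) [heading=225, move]
FD 13: (-11.854,-3.494) -> (-21.046,-12.687) [heading=225, move]
FD 1: (-21.046,-12.687) -> (-21.753,-13.394) [heading=225, move]
LT 30: heading 225 -> 255
Final: pos=(-21.753,-13.394), heading=255, 0 segment(s) drawn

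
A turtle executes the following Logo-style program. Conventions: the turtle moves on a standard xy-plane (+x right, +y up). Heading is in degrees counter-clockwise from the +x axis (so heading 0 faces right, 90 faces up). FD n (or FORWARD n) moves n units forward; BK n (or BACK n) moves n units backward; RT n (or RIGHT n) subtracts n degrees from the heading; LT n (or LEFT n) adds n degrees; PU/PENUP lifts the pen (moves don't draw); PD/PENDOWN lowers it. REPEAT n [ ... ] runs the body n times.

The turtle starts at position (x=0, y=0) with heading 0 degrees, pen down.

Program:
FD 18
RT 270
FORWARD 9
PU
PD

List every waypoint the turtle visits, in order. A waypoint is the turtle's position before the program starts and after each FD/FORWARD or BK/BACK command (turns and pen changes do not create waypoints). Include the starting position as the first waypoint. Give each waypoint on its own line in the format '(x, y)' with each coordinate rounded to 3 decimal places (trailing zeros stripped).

Executing turtle program step by step:
Start: pos=(0,0), heading=0, pen down
FD 18: (0,0) -> (18,0) [heading=0, draw]
RT 270: heading 0 -> 90
FD 9: (18,0) -> (18,9) [heading=90, draw]
PU: pen up
PD: pen down
Final: pos=(18,9), heading=90, 2 segment(s) drawn
Waypoints (3 total):
(0, 0)
(18, 0)
(18, 9)

Answer: (0, 0)
(18, 0)
(18, 9)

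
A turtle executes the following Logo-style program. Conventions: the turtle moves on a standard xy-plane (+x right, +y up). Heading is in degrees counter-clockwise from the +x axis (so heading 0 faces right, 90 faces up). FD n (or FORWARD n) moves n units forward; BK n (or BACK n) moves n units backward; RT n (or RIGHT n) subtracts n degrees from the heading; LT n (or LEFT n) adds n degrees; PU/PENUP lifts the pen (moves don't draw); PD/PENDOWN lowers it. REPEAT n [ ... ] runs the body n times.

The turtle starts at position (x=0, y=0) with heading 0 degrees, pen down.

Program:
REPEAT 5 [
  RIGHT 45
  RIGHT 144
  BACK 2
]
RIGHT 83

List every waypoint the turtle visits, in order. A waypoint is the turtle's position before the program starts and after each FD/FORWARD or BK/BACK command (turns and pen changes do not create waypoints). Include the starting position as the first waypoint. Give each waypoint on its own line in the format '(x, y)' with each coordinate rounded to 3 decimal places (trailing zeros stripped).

Executing turtle program step by step:
Start: pos=(0,0), heading=0, pen down
REPEAT 5 [
  -- iteration 1/5 --
  RT 45: heading 0 -> 315
  RT 144: heading 315 -> 171
  BK 2: (0,0) -> (1.975,-0.313) [heading=171, draw]
  -- iteration 2/5 --
  RT 45: heading 171 -> 126
  RT 144: heading 126 -> 342
  BK 2: (1.975,-0.313) -> (0.073,0.305) [heading=342, draw]
  -- iteration 3/5 --
  RT 45: heading 342 -> 297
  RT 144: heading 297 -> 153
  BK 2: (0.073,0.305) -> (1.855,-0.603) [heading=153, draw]
  -- iteration 4/5 --
  RT 45: heading 153 -> 108
  RT 144: heading 108 -> 324
  BK 2: (1.855,-0.603) -> (0.237,0.573) [heading=324, draw]
  -- iteration 5/5 --
  RT 45: heading 324 -> 279
  RT 144: heading 279 -> 135
  BK 2: (0.237,0.573) -> (1.651,-0.841) [heading=135, draw]
]
RT 83: heading 135 -> 52
Final: pos=(1.651,-0.841), heading=52, 5 segment(s) drawn
Waypoints (6 total):
(0, 0)
(1.975, -0.313)
(0.073, 0.305)
(1.855, -0.603)
(0.237, 0.573)
(1.651, -0.841)

Answer: (0, 0)
(1.975, -0.313)
(0.073, 0.305)
(1.855, -0.603)
(0.237, 0.573)
(1.651, -0.841)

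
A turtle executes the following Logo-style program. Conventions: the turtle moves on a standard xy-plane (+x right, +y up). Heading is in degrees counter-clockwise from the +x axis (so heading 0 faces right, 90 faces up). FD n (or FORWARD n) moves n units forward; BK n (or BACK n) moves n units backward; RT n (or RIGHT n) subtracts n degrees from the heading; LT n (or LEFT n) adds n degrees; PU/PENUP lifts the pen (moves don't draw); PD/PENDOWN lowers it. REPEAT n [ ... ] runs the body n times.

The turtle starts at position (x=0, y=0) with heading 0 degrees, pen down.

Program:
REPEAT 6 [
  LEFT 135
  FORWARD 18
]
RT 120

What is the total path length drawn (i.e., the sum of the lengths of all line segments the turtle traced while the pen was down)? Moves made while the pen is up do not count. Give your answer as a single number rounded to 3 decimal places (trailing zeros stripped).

Answer: 108

Derivation:
Executing turtle program step by step:
Start: pos=(0,0), heading=0, pen down
REPEAT 6 [
  -- iteration 1/6 --
  LT 135: heading 0 -> 135
  FD 18: (0,0) -> (-12.728,12.728) [heading=135, draw]
  -- iteration 2/6 --
  LT 135: heading 135 -> 270
  FD 18: (-12.728,12.728) -> (-12.728,-5.272) [heading=270, draw]
  -- iteration 3/6 --
  LT 135: heading 270 -> 45
  FD 18: (-12.728,-5.272) -> (0,7.456) [heading=45, draw]
  -- iteration 4/6 --
  LT 135: heading 45 -> 180
  FD 18: (0,7.456) -> (-18,7.456) [heading=180, draw]
  -- iteration 5/6 --
  LT 135: heading 180 -> 315
  FD 18: (-18,7.456) -> (-5.272,-5.272) [heading=315, draw]
  -- iteration 6/6 --
  LT 135: heading 315 -> 90
  FD 18: (-5.272,-5.272) -> (-5.272,12.728) [heading=90, draw]
]
RT 120: heading 90 -> 330
Final: pos=(-5.272,12.728), heading=330, 6 segment(s) drawn

Segment lengths:
  seg 1: (0,0) -> (-12.728,12.728), length = 18
  seg 2: (-12.728,12.728) -> (-12.728,-5.272), length = 18
  seg 3: (-12.728,-5.272) -> (0,7.456), length = 18
  seg 4: (0,7.456) -> (-18,7.456), length = 18
  seg 5: (-18,7.456) -> (-5.272,-5.272), length = 18
  seg 6: (-5.272,-5.272) -> (-5.272,12.728), length = 18
Total = 108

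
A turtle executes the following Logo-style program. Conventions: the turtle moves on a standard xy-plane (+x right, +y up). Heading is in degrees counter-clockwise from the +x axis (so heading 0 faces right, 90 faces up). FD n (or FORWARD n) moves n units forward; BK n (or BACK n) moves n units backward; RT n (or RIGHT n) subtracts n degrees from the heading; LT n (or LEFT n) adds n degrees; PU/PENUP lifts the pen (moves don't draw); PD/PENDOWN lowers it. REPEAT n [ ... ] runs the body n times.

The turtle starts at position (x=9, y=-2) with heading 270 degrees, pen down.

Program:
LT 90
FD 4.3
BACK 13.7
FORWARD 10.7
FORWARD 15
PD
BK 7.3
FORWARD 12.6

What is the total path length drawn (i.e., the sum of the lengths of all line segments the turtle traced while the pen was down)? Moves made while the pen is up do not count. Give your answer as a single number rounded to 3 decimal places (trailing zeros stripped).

Answer: 63.6

Derivation:
Executing turtle program step by step:
Start: pos=(9,-2), heading=270, pen down
LT 90: heading 270 -> 0
FD 4.3: (9,-2) -> (13.3,-2) [heading=0, draw]
BK 13.7: (13.3,-2) -> (-0.4,-2) [heading=0, draw]
FD 10.7: (-0.4,-2) -> (10.3,-2) [heading=0, draw]
FD 15: (10.3,-2) -> (25.3,-2) [heading=0, draw]
PD: pen down
BK 7.3: (25.3,-2) -> (18,-2) [heading=0, draw]
FD 12.6: (18,-2) -> (30.6,-2) [heading=0, draw]
Final: pos=(30.6,-2), heading=0, 6 segment(s) drawn

Segment lengths:
  seg 1: (9,-2) -> (13.3,-2), length = 4.3
  seg 2: (13.3,-2) -> (-0.4,-2), length = 13.7
  seg 3: (-0.4,-2) -> (10.3,-2), length = 10.7
  seg 4: (10.3,-2) -> (25.3,-2), length = 15
  seg 5: (25.3,-2) -> (18,-2), length = 7.3
  seg 6: (18,-2) -> (30.6,-2), length = 12.6
Total = 63.6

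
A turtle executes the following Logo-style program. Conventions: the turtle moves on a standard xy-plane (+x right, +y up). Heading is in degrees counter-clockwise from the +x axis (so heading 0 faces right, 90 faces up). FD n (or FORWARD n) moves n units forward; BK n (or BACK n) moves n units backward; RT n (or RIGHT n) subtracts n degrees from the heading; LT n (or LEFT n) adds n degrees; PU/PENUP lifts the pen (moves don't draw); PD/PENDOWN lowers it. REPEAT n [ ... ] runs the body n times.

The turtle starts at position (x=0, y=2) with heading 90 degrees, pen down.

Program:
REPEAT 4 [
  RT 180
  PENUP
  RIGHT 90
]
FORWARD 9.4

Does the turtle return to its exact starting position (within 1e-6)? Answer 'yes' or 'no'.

Answer: no

Derivation:
Executing turtle program step by step:
Start: pos=(0,2), heading=90, pen down
REPEAT 4 [
  -- iteration 1/4 --
  RT 180: heading 90 -> 270
  PU: pen up
  RT 90: heading 270 -> 180
  -- iteration 2/4 --
  RT 180: heading 180 -> 0
  PU: pen up
  RT 90: heading 0 -> 270
  -- iteration 3/4 --
  RT 180: heading 270 -> 90
  PU: pen up
  RT 90: heading 90 -> 0
  -- iteration 4/4 --
  RT 180: heading 0 -> 180
  PU: pen up
  RT 90: heading 180 -> 90
]
FD 9.4: (0,2) -> (0,11.4) [heading=90, move]
Final: pos=(0,11.4), heading=90, 0 segment(s) drawn

Start position: (0, 2)
Final position: (0, 11.4)
Distance = 9.4; >= 1e-6 -> NOT closed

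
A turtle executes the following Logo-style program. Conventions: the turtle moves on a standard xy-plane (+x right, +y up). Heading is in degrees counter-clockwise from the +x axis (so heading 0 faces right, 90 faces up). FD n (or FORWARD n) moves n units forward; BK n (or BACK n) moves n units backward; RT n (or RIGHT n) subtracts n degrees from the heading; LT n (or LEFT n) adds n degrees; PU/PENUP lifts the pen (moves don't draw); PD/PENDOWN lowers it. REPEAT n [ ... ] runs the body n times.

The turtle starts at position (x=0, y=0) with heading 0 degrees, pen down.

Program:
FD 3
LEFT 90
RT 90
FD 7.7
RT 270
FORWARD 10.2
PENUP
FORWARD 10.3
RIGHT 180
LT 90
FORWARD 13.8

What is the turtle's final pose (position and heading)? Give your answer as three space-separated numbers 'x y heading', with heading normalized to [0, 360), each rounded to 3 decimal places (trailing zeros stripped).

Executing turtle program step by step:
Start: pos=(0,0), heading=0, pen down
FD 3: (0,0) -> (3,0) [heading=0, draw]
LT 90: heading 0 -> 90
RT 90: heading 90 -> 0
FD 7.7: (3,0) -> (10.7,0) [heading=0, draw]
RT 270: heading 0 -> 90
FD 10.2: (10.7,0) -> (10.7,10.2) [heading=90, draw]
PU: pen up
FD 10.3: (10.7,10.2) -> (10.7,20.5) [heading=90, move]
RT 180: heading 90 -> 270
LT 90: heading 270 -> 0
FD 13.8: (10.7,20.5) -> (24.5,20.5) [heading=0, move]
Final: pos=(24.5,20.5), heading=0, 3 segment(s) drawn

Answer: 24.5 20.5 0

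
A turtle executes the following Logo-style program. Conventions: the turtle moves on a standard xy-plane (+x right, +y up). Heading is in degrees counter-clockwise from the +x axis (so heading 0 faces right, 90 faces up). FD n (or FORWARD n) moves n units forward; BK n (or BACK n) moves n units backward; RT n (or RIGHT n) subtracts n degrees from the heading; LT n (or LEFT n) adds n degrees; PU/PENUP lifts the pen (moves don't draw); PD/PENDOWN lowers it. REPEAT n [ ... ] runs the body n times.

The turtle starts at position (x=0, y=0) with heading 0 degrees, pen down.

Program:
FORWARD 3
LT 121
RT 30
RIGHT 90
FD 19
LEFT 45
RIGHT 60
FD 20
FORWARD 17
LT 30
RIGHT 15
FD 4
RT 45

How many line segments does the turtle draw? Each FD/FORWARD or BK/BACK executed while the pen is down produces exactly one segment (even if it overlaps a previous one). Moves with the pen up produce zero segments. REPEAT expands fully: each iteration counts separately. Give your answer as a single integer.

Answer: 5

Derivation:
Executing turtle program step by step:
Start: pos=(0,0), heading=0, pen down
FD 3: (0,0) -> (3,0) [heading=0, draw]
LT 121: heading 0 -> 121
RT 30: heading 121 -> 91
RT 90: heading 91 -> 1
FD 19: (3,0) -> (21.997,0.332) [heading=1, draw]
LT 45: heading 1 -> 46
RT 60: heading 46 -> 346
FD 20: (21.997,0.332) -> (41.403,-4.507) [heading=346, draw]
FD 17: (41.403,-4.507) -> (57.898,-8.62) [heading=346, draw]
LT 30: heading 346 -> 16
RT 15: heading 16 -> 1
FD 4: (57.898,-8.62) -> (61.897,-8.55) [heading=1, draw]
RT 45: heading 1 -> 316
Final: pos=(61.897,-8.55), heading=316, 5 segment(s) drawn
Segments drawn: 5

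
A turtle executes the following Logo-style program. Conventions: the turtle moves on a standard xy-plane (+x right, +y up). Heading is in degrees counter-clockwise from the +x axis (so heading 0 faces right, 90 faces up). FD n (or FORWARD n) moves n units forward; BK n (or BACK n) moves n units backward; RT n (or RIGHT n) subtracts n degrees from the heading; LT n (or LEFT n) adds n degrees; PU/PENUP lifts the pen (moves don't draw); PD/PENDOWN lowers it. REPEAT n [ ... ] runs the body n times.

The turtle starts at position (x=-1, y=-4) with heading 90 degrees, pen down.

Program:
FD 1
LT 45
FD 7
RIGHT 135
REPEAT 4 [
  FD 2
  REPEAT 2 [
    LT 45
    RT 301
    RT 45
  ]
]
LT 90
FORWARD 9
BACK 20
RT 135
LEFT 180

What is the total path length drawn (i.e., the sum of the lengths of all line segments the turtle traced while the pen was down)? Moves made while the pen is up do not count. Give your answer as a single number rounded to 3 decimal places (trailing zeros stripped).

Answer: 45

Derivation:
Executing turtle program step by step:
Start: pos=(-1,-4), heading=90, pen down
FD 1: (-1,-4) -> (-1,-3) [heading=90, draw]
LT 45: heading 90 -> 135
FD 7: (-1,-3) -> (-5.95,1.95) [heading=135, draw]
RT 135: heading 135 -> 0
REPEAT 4 [
  -- iteration 1/4 --
  FD 2: (-5.95,1.95) -> (-3.95,1.95) [heading=0, draw]
  REPEAT 2 [
    -- iteration 1/2 --
    LT 45: heading 0 -> 45
    RT 301: heading 45 -> 104
    RT 45: heading 104 -> 59
    -- iteration 2/2 --
    LT 45: heading 59 -> 104
    RT 301: heading 104 -> 163
    RT 45: heading 163 -> 118
  ]
  -- iteration 2/4 --
  FD 2: (-3.95,1.95) -> (-4.889,3.716) [heading=118, draw]
  REPEAT 2 [
    -- iteration 1/2 --
    LT 45: heading 118 -> 163
    RT 301: heading 163 -> 222
    RT 45: heading 222 -> 177
    -- iteration 2/2 --
    LT 45: heading 177 -> 222
    RT 301: heading 222 -> 281
    RT 45: heading 281 -> 236
  ]
  -- iteration 3/4 --
  FD 2: (-4.889,3.716) -> (-6.007,2.058) [heading=236, draw]
  REPEAT 2 [
    -- iteration 1/2 --
    LT 45: heading 236 -> 281
    RT 301: heading 281 -> 340
    RT 45: heading 340 -> 295
    -- iteration 2/2 --
    LT 45: heading 295 -> 340
    RT 301: heading 340 -> 39
    RT 45: heading 39 -> 354
  ]
  -- iteration 4/4 --
  FD 2: (-6.007,2.058) -> (-4.018,1.849) [heading=354, draw]
  REPEAT 2 [
    -- iteration 1/2 --
    LT 45: heading 354 -> 39
    RT 301: heading 39 -> 98
    RT 45: heading 98 -> 53
    -- iteration 2/2 --
    LT 45: heading 53 -> 98
    RT 301: heading 98 -> 157
    RT 45: heading 157 -> 112
  ]
]
LT 90: heading 112 -> 202
FD 9: (-4.018,1.849) -> (-12.363,-1.523) [heading=202, draw]
BK 20: (-12.363,-1.523) -> (6.181,5.969) [heading=202, draw]
RT 135: heading 202 -> 67
LT 180: heading 67 -> 247
Final: pos=(6.181,5.969), heading=247, 8 segment(s) drawn

Segment lengths:
  seg 1: (-1,-4) -> (-1,-3), length = 1
  seg 2: (-1,-3) -> (-5.95,1.95), length = 7
  seg 3: (-5.95,1.95) -> (-3.95,1.95), length = 2
  seg 4: (-3.95,1.95) -> (-4.889,3.716), length = 2
  seg 5: (-4.889,3.716) -> (-6.007,2.058), length = 2
  seg 6: (-6.007,2.058) -> (-4.018,1.849), length = 2
  seg 7: (-4.018,1.849) -> (-12.363,-1.523), length = 9
  seg 8: (-12.363,-1.523) -> (6.181,5.969), length = 20
Total = 45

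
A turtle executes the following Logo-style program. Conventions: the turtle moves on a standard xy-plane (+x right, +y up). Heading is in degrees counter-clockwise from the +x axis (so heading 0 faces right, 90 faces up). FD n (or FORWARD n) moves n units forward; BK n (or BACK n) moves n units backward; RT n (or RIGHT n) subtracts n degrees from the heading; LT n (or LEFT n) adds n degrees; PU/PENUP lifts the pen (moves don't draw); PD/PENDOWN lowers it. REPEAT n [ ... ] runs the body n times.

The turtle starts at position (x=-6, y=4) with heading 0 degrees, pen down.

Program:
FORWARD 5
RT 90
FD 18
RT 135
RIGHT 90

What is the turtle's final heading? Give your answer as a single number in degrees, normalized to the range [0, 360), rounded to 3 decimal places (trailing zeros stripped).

Answer: 45

Derivation:
Executing turtle program step by step:
Start: pos=(-6,4), heading=0, pen down
FD 5: (-6,4) -> (-1,4) [heading=0, draw]
RT 90: heading 0 -> 270
FD 18: (-1,4) -> (-1,-14) [heading=270, draw]
RT 135: heading 270 -> 135
RT 90: heading 135 -> 45
Final: pos=(-1,-14), heading=45, 2 segment(s) drawn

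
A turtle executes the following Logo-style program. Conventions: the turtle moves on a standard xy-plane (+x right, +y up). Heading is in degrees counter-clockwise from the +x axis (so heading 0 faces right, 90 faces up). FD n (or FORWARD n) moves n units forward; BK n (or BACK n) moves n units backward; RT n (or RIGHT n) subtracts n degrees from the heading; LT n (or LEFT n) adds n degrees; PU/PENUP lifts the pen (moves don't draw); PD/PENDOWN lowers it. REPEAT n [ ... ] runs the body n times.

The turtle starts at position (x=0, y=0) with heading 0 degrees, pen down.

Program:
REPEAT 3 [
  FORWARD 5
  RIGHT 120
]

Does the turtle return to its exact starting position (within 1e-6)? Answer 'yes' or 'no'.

Answer: yes

Derivation:
Executing turtle program step by step:
Start: pos=(0,0), heading=0, pen down
REPEAT 3 [
  -- iteration 1/3 --
  FD 5: (0,0) -> (5,0) [heading=0, draw]
  RT 120: heading 0 -> 240
  -- iteration 2/3 --
  FD 5: (5,0) -> (2.5,-4.33) [heading=240, draw]
  RT 120: heading 240 -> 120
  -- iteration 3/3 --
  FD 5: (2.5,-4.33) -> (0,0) [heading=120, draw]
  RT 120: heading 120 -> 0
]
Final: pos=(0,0), heading=0, 3 segment(s) drawn

Start position: (0, 0)
Final position: (0, 0)
Distance = 0; < 1e-6 -> CLOSED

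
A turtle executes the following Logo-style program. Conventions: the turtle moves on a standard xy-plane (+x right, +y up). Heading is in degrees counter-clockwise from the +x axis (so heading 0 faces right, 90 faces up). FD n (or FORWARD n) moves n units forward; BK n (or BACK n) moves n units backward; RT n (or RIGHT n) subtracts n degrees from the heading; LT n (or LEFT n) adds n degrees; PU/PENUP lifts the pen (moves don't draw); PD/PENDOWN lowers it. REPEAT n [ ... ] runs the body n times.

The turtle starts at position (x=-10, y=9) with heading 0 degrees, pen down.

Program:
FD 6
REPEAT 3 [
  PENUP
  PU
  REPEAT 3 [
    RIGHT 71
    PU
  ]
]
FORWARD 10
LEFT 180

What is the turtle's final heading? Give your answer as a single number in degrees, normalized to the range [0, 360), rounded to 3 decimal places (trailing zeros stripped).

Executing turtle program step by step:
Start: pos=(-10,9), heading=0, pen down
FD 6: (-10,9) -> (-4,9) [heading=0, draw]
REPEAT 3 [
  -- iteration 1/3 --
  PU: pen up
  PU: pen up
  REPEAT 3 [
    -- iteration 1/3 --
    RT 71: heading 0 -> 289
    PU: pen up
    -- iteration 2/3 --
    RT 71: heading 289 -> 218
    PU: pen up
    -- iteration 3/3 --
    RT 71: heading 218 -> 147
    PU: pen up
  ]
  -- iteration 2/3 --
  PU: pen up
  PU: pen up
  REPEAT 3 [
    -- iteration 1/3 --
    RT 71: heading 147 -> 76
    PU: pen up
    -- iteration 2/3 --
    RT 71: heading 76 -> 5
    PU: pen up
    -- iteration 3/3 --
    RT 71: heading 5 -> 294
    PU: pen up
  ]
  -- iteration 3/3 --
  PU: pen up
  PU: pen up
  REPEAT 3 [
    -- iteration 1/3 --
    RT 71: heading 294 -> 223
    PU: pen up
    -- iteration 2/3 --
    RT 71: heading 223 -> 152
    PU: pen up
    -- iteration 3/3 --
    RT 71: heading 152 -> 81
    PU: pen up
  ]
]
FD 10: (-4,9) -> (-2.436,18.877) [heading=81, move]
LT 180: heading 81 -> 261
Final: pos=(-2.436,18.877), heading=261, 1 segment(s) drawn

Answer: 261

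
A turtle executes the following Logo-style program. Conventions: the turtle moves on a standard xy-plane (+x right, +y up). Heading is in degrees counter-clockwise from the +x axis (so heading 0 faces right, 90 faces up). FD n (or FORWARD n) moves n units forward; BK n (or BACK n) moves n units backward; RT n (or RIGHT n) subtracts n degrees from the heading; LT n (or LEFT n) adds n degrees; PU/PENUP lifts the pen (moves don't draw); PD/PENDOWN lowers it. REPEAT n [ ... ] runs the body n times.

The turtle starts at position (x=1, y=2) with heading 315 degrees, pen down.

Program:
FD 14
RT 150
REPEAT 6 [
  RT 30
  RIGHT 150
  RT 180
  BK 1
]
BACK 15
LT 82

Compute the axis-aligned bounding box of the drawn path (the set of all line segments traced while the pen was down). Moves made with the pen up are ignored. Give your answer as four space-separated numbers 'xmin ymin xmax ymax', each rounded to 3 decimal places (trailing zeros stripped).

Executing turtle program step by step:
Start: pos=(1,2), heading=315, pen down
FD 14: (1,2) -> (10.899,-7.899) [heading=315, draw]
RT 150: heading 315 -> 165
REPEAT 6 [
  -- iteration 1/6 --
  RT 30: heading 165 -> 135
  RT 150: heading 135 -> 345
  RT 180: heading 345 -> 165
  BK 1: (10.899,-7.899) -> (11.865,-8.158) [heading=165, draw]
  -- iteration 2/6 --
  RT 30: heading 165 -> 135
  RT 150: heading 135 -> 345
  RT 180: heading 345 -> 165
  BK 1: (11.865,-8.158) -> (12.831,-8.417) [heading=165, draw]
  -- iteration 3/6 --
  RT 30: heading 165 -> 135
  RT 150: heading 135 -> 345
  RT 180: heading 345 -> 165
  BK 1: (12.831,-8.417) -> (13.797,-8.676) [heading=165, draw]
  -- iteration 4/6 --
  RT 30: heading 165 -> 135
  RT 150: heading 135 -> 345
  RT 180: heading 345 -> 165
  BK 1: (13.797,-8.676) -> (14.763,-8.935) [heading=165, draw]
  -- iteration 5/6 --
  RT 30: heading 165 -> 135
  RT 150: heading 135 -> 345
  RT 180: heading 345 -> 165
  BK 1: (14.763,-8.935) -> (15.729,-9.194) [heading=165, draw]
  -- iteration 6/6 --
  RT 30: heading 165 -> 135
  RT 150: heading 135 -> 345
  RT 180: heading 345 -> 165
  BK 1: (15.729,-9.194) -> (16.695,-9.452) [heading=165, draw]
]
BK 15: (16.695,-9.452) -> (31.184,-13.335) [heading=165, draw]
LT 82: heading 165 -> 247
Final: pos=(31.184,-13.335), heading=247, 8 segment(s) drawn

Segment endpoints: x in {1, 10.899, 11.865, 12.831, 13.797, 14.763, 15.729, 16.695, 31.184}, y in {-13.335, -9.452, -9.194, -8.935, -8.676, -8.417, -8.158, -7.899, 2}
xmin=1, ymin=-13.335, xmax=31.184, ymax=2

Answer: 1 -13.335 31.184 2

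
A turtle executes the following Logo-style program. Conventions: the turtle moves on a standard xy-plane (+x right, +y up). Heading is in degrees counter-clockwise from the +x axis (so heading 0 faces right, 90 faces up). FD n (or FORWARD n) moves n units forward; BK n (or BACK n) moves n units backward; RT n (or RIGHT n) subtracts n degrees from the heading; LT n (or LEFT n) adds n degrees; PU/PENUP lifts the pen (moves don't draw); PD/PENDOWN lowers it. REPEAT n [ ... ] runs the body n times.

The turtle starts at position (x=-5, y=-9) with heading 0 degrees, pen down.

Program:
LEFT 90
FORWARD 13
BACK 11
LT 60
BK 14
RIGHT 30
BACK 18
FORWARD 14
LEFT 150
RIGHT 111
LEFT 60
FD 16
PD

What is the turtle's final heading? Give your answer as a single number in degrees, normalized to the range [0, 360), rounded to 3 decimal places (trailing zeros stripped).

Executing turtle program step by step:
Start: pos=(-5,-9), heading=0, pen down
LT 90: heading 0 -> 90
FD 13: (-5,-9) -> (-5,4) [heading=90, draw]
BK 11: (-5,4) -> (-5,-7) [heading=90, draw]
LT 60: heading 90 -> 150
BK 14: (-5,-7) -> (7.124,-14) [heading=150, draw]
RT 30: heading 150 -> 120
BK 18: (7.124,-14) -> (16.124,-29.588) [heading=120, draw]
FD 14: (16.124,-29.588) -> (9.124,-17.464) [heading=120, draw]
LT 150: heading 120 -> 270
RT 111: heading 270 -> 159
LT 60: heading 159 -> 219
FD 16: (9.124,-17.464) -> (-3.31,-27.533) [heading=219, draw]
PD: pen down
Final: pos=(-3.31,-27.533), heading=219, 6 segment(s) drawn

Answer: 219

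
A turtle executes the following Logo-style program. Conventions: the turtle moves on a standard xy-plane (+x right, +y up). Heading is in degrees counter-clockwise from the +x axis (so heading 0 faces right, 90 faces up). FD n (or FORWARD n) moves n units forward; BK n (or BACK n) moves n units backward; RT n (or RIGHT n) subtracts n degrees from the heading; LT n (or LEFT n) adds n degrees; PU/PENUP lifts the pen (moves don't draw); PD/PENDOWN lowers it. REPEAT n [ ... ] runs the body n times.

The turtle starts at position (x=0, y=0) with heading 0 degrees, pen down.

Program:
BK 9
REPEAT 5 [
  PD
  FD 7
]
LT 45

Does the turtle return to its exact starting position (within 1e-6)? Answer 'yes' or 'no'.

Answer: no

Derivation:
Executing turtle program step by step:
Start: pos=(0,0), heading=0, pen down
BK 9: (0,0) -> (-9,0) [heading=0, draw]
REPEAT 5 [
  -- iteration 1/5 --
  PD: pen down
  FD 7: (-9,0) -> (-2,0) [heading=0, draw]
  -- iteration 2/5 --
  PD: pen down
  FD 7: (-2,0) -> (5,0) [heading=0, draw]
  -- iteration 3/5 --
  PD: pen down
  FD 7: (5,0) -> (12,0) [heading=0, draw]
  -- iteration 4/5 --
  PD: pen down
  FD 7: (12,0) -> (19,0) [heading=0, draw]
  -- iteration 5/5 --
  PD: pen down
  FD 7: (19,0) -> (26,0) [heading=0, draw]
]
LT 45: heading 0 -> 45
Final: pos=(26,0), heading=45, 6 segment(s) drawn

Start position: (0, 0)
Final position: (26, 0)
Distance = 26; >= 1e-6 -> NOT closed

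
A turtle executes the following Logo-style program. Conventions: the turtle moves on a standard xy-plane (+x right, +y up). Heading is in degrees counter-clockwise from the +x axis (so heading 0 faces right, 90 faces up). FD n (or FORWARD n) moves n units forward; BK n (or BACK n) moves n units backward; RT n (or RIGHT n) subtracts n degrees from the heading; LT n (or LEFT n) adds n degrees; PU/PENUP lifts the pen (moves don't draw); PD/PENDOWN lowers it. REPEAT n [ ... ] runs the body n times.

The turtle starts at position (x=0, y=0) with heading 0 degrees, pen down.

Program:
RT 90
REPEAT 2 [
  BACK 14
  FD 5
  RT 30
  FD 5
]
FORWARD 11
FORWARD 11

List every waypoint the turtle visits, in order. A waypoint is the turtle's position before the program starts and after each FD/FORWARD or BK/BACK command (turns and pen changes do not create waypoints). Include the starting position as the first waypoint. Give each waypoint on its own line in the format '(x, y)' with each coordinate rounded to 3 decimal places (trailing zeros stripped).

Answer: (0, 0)
(0, 14)
(0, 9)
(-2.5, 4.67)
(4.5, 16.794)
(2, 12.464)
(-2.33, 9.964)
(-11.856, 4.464)
(-21.383, -1.036)

Derivation:
Executing turtle program step by step:
Start: pos=(0,0), heading=0, pen down
RT 90: heading 0 -> 270
REPEAT 2 [
  -- iteration 1/2 --
  BK 14: (0,0) -> (0,14) [heading=270, draw]
  FD 5: (0,14) -> (0,9) [heading=270, draw]
  RT 30: heading 270 -> 240
  FD 5: (0,9) -> (-2.5,4.67) [heading=240, draw]
  -- iteration 2/2 --
  BK 14: (-2.5,4.67) -> (4.5,16.794) [heading=240, draw]
  FD 5: (4.5,16.794) -> (2,12.464) [heading=240, draw]
  RT 30: heading 240 -> 210
  FD 5: (2,12.464) -> (-2.33,9.964) [heading=210, draw]
]
FD 11: (-2.33,9.964) -> (-11.856,4.464) [heading=210, draw]
FD 11: (-11.856,4.464) -> (-21.383,-1.036) [heading=210, draw]
Final: pos=(-21.383,-1.036), heading=210, 8 segment(s) drawn
Waypoints (9 total):
(0, 0)
(0, 14)
(0, 9)
(-2.5, 4.67)
(4.5, 16.794)
(2, 12.464)
(-2.33, 9.964)
(-11.856, 4.464)
(-21.383, -1.036)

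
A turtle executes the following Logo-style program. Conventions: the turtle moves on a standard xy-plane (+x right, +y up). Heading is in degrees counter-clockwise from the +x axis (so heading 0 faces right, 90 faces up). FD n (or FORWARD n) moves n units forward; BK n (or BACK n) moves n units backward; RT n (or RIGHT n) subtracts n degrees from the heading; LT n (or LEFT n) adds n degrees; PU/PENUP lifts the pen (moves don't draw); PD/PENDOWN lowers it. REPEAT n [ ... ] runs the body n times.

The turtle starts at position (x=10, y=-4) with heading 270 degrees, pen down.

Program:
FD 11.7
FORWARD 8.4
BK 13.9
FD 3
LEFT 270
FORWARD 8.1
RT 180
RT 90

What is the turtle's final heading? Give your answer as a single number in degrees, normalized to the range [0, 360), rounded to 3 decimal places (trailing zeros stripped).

Executing turtle program step by step:
Start: pos=(10,-4), heading=270, pen down
FD 11.7: (10,-4) -> (10,-15.7) [heading=270, draw]
FD 8.4: (10,-15.7) -> (10,-24.1) [heading=270, draw]
BK 13.9: (10,-24.1) -> (10,-10.2) [heading=270, draw]
FD 3: (10,-10.2) -> (10,-13.2) [heading=270, draw]
LT 270: heading 270 -> 180
FD 8.1: (10,-13.2) -> (1.9,-13.2) [heading=180, draw]
RT 180: heading 180 -> 0
RT 90: heading 0 -> 270
Final: pos=(1.9,-13.2), heading=270, 5 segment(s) drawn

Answer: 270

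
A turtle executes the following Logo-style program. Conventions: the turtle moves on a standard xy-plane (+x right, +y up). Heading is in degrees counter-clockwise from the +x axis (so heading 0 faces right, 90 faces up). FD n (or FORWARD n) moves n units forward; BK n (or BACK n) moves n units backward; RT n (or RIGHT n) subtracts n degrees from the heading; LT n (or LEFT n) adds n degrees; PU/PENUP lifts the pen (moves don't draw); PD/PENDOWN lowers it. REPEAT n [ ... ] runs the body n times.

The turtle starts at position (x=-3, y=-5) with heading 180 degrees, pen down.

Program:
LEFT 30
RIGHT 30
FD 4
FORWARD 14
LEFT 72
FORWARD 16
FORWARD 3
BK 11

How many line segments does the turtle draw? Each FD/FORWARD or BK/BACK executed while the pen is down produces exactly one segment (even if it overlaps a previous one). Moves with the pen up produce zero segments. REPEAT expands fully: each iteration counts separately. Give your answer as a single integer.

Executing turtle program step by step:
Start: pos=(-3,-5), heading=180, pen down
LT 30: heading 180 -> 210
RT 30: heading 210 -> 180
FD 4: (-3,-5) -> (-7,-5) [heading=180, draw]
FD 14: (-7,-5) -> (-21,-5) [heading=180, draw]
LT 72: heading 180 -> 252
FD 16: (-21,-5) -> (-25.944,-20.217) [heading=252, draw]
FD 3: (-25.944,-20.217) -> (-26.871,-23.07) [heading=252, draw]
BK 11: (-26.871,-23.07) -> (-23.472,-12.608) [heading=252, draw]
Final: pos=(-23.472,-12.608), heading=252, 5 segment(s) drawn
Segments drawn: 5

Answer: 5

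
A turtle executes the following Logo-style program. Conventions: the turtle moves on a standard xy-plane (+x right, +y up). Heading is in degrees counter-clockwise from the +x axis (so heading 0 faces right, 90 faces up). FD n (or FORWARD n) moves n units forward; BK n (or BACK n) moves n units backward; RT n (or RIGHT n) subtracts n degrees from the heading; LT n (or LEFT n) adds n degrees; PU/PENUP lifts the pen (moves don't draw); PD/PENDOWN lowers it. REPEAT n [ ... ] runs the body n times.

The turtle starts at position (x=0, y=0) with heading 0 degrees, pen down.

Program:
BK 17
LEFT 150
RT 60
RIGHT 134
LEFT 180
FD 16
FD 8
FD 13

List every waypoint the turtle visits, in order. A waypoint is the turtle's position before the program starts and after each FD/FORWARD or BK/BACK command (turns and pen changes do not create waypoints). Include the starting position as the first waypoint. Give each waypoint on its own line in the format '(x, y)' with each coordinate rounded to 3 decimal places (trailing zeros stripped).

Answer: (0, 0)
(-17, 0)
(-28.509, 11.115)
(-34.264, 16.672)
(-43.616, 25.702)

Derivation:
Executing turtle program step by step:
Start: pos=(0,0), heading=0, pen down
BK 17: (0,0) -> (-17,0) [heading=0, draw]
LT 150: heading 0 -> 150
RT 60: heading 150 -> 90
RT 134: heading 90 -> 316
LT 180: heading 316 -> 136
FD 16: (-17,0) -> (-28.509,11.115) [heading=136, draw]
FD 8: (-28.509,11.115) -> (-34.264,16.672) [heading=136, draw]
FD 13: (-34.264,16.672) -> (-43.616,25.702) [heading=136, draw]
Final: pos=(-43.616,25.702), heading=136, 4 segment(s) drawn
Waypoints (5 total):
(0, 0)
(-17, 0)
(-28.509, 11.115)
(-34.264, 16.672)
(-43.616, 25.702)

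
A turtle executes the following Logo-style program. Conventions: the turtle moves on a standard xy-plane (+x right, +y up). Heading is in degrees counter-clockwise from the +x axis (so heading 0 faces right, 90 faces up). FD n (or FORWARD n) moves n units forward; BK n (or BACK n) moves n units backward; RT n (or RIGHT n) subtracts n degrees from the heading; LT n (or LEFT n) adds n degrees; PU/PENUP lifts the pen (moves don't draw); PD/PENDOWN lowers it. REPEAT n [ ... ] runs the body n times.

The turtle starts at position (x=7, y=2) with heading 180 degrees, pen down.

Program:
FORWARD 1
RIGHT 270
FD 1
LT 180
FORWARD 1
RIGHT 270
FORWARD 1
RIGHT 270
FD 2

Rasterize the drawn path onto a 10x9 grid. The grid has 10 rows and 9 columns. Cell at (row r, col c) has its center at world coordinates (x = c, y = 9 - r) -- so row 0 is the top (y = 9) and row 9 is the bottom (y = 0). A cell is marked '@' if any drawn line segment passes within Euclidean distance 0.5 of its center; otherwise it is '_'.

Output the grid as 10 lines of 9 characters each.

Answer: _________
_________
_________
_________
_________
_________
_________
_____@@@_
_____@@__
_____@___

Derivation:
Segment 0: (7,2) -> (6,2)
Segment 1: (6,2) -> (6,1)
Segment 2: (6,1) -> (6,2)
Segment 3: (6,2) -> (5,2)
Segment 4: (5,2) -> (5,-0)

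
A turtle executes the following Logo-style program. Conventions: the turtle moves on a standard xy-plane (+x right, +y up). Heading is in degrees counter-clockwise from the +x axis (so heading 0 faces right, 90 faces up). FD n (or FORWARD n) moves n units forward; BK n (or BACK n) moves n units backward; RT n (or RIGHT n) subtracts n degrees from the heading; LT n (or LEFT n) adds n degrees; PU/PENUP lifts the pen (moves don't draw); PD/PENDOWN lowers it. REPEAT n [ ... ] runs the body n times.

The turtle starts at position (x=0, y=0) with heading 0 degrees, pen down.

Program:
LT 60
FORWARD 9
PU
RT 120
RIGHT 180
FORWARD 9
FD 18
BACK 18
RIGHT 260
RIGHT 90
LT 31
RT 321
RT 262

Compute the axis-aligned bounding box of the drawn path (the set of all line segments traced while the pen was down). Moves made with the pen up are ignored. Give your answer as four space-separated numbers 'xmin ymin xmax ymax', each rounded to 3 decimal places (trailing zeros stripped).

Executing turtle program step by step:
Start: pos=(0,0), heading=0, pen down
LT 60: heading 0 -> 60
FD 9: (0,0) -> (4.5,7.794) [heading=60, draw]
PU: pen up
RT 120: heading 60 -> 300
RT 180: heading 300 -> 120
FD 9: (4.5,7.794) -> (0,15.588) [heading=120, move]
FD 18: (0,15.588) -> (-9,31.177) [heading=120, move]
BK 18: (-9,31.177) -> (0,15.588) [heading=120, move]
RT 260: heading 120 -> 220
RT 90: heading 220 -> 130
LT 31: heading 130 -> 161
RT 321: heading 161 -> 200
RT 262: heading 200 -> 298
Final: pos=(0,15.588), heading=298, 1 segment(s) drawn

Segment endpoints: x in {0, 4.5}, y in {0, 7.794}
xmin=0, ymin=0, xmax=4.5, ymax=7.794

Answer: 0 0 4.5 7.794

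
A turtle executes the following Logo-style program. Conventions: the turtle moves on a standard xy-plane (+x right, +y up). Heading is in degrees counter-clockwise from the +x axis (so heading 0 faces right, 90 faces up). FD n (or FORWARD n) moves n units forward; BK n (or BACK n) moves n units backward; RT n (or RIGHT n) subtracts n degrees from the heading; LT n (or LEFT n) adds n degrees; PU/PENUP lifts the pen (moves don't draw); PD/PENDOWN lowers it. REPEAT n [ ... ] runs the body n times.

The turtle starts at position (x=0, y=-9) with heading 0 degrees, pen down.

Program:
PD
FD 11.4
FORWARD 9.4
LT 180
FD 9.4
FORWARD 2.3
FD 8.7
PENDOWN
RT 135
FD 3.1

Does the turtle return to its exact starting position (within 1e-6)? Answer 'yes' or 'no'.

Answer: no

Derivation:
Executing turtle program step by step:
Start: pos=(0,-9), heading=0, pen down
PD: pen down
FD 11.4: (0,-9) -> (11.4,-9) [heading=0, draw]
FD 9.4: (11.4,-9) -> (20.8,-9) [heading=0, draw]
LT 180: heading 0 -> 180
FD 9.4: (20.8,-9) -> (11.4,-9) [heading=180, draw]
FD 2.3: (11.4,-9) -> (9.1,-9) [heading=180, draw]
FD 8.7: (9.1,-9) -> (0.4,-9) [heading=180, draw]
PD: pen down
RT 135: heading 180 -> 45
FD 3.1: (0.4,-9) -> (2.592,-6.808) [heading=45, draw]
Final: pos=(2.592,-6.808), heading=45, 6 segment(s) drawn

Start position: (0, -9)
Final position: (2.592, -6.808)
Distance = 3.395; >= 1e-6 -> NOT closed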